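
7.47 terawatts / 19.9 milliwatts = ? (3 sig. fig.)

375000000000000

(7.47 × 10¹²) / (19.9 × 10⁻³) = 0.3754 × 10¹⁵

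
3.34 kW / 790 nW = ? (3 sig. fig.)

(3.34 × 10^3) / (790 × 10^-9) = 0.004228 × 10^12

4230000000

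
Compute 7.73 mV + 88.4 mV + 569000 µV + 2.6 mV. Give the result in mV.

667.73 mV

In mV:
  7.73 mV → 7.73
  88.4 mV → 88.4
  569000 µV = 569000 × 10⁻³ mV = 569
  2.6 mV → 2.6
Sum: 7.73 + 88.4 + 569 + 2.6 = 667.73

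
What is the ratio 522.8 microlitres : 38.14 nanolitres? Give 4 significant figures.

(522.8e-6) / (38.14e-9) = 13.707e3

13710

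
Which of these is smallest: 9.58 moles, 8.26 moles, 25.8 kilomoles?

8.26 moles

9.58 moles = 9.58 moles
8.26 moles = 8.26 moles
25.8 kilomoles = 25800 moles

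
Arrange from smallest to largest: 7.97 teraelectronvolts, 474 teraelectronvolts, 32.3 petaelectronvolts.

7.97 teraelectronvolts < 474 teraelectronvolts < 32.3 petaelectronvolts

7.97 teraelectronvolts = 7970000000000 electronvolts
474 teraelectronvolts = 474000000000000 electronvolts
32.3 petaelectronvolts = 32300000000000000 electronvolts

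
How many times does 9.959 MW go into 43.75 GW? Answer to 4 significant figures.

(43.75 × 10⁹) / (9.959 × 10⁶) = 4.393 × 10³

4393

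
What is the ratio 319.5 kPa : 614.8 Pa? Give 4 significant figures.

(319.5 × 10³) / (614.8) = 0.51968 × 10³

519.7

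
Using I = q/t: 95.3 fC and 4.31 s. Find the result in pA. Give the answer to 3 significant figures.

(95.3 × 10⁻¹⁵) / (4.31) = 22.111 × 10⁻¹⁵ A

0.0221 pA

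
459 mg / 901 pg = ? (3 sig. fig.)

(459e-3) / (901e-12) = 0.5094e9

509000000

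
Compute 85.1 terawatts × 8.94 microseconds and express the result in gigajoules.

85.1e12 × 8.94e-6 = 760.794e6 J

0.760794 gigajoules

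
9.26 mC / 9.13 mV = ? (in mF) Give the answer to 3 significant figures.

(9.26 × 10⁻³) / (9.13 × 10⁻³) = 1.0142 F

1010 mF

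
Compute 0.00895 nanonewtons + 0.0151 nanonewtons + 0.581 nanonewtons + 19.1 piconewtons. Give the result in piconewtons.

In piconewtons:
  0.00895 nanonewtons = 0.00895e3 piconewtons = 8.95
  0.0151 nanonewtons = 0.0151e3 piconewtons = 15.1
  0.581 nanonewtons = 0.581e3 piconewtons = 581
  19.1 piconewtons → 19.1
Sum: 8.95 + 15.1 + 581 + 19.1 = 624.15

624.15 piconewtons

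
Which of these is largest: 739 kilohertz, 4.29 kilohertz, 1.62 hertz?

739 kilohertz

739 kilohertz = 739000 hertz
4.29 kilohertz = 4290 hertz
1.62 hertz = 1.62 hertz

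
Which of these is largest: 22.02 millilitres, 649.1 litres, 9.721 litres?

22.02 millilitres = 0.02202 litres
649.1 litres = 649.1 litres
9.721 litres = 9.721 litres

649.1 litres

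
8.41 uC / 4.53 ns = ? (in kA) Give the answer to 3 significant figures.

1.86 kA

(8.41 × 10^-6) / (4.53 × 10^-9) = 1.8565 × 10^3 A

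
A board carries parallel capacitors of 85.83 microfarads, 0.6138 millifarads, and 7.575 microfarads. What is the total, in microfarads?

707.205 microfarads

In microfarads:
  85.83 microfarads → 85.83
  0.6138 millifarads = 0.6138 × 10³ microfarads = 613.8
  7.575 microfarads → 7.575
Sum: 85.83 + 613.8 + 7.575 = 707.205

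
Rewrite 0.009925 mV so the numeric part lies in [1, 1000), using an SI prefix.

= 9.925 × 10⁻⁶ V; 10⁻⁶ is micro.

9.925 uV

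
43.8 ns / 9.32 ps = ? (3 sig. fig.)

4700

(43.8e-9) / (9.32e-12) = 4.7e3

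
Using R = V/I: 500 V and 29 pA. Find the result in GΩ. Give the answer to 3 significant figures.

(500) / (29 × 10⁻¹²) = 17.241 × 10¹² Ω

17200 GΩ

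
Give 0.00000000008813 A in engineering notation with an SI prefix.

= 88.13 × 10⁻¹² A; 10⁻¹² is pico.

88.13 pA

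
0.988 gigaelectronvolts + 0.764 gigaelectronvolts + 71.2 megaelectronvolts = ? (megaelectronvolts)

1823.2 megaelectronvolts

In megaelectronvolts:
  0.988 gigaelectronvolts = 0.988e3 megaelectronvolts = 988
  0.764 gigaelectronvolts = 0.764e3 megaelectronvolts = 764
  71.2 megaelectronvolts → 71.2
Sum: 988 + 764 + 71.2 = 1823.2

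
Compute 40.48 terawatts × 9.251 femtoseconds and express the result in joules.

0.37448048 joules

40.48 × 10^12 × 9.251 × 10^-15 = 374.48048 × 10^-3 J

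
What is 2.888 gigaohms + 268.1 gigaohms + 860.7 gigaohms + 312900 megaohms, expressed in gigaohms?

1444.588 gigaohms

In gigaohms:
  2.888 gigaohms → 2.888
  268.1 gigaohms → 268.1
  860.7 gigaohms → 860.7
  312900 megaohms = 312900 × 10^-3 gigaohms = 312.9
Sum: 2.888 + 268.1 + 860.7 + 312.9 = 1444.588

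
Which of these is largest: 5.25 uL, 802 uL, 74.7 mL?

5.25 uL = 0.00000525 L
802 uL = 0.000802 L
74.7 mL = 0.0747 L

74.7 mL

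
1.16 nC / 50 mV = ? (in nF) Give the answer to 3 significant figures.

23.2 nF

(1.16e-9) / (50e-3) = 0.0232e-6 F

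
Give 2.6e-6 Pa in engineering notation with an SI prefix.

= 2.6e-6 Pa; 1e-6 is micro.

2.6 uPa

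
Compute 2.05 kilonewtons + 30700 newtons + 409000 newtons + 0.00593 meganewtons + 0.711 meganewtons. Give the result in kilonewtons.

In kilonewtons:
  2.05 kilonewtons → 2.05
  30700 newtons = 30700 × 10^-3 kilonewtons = 30.7
  409000 newtons = 409000 × 10^-3 kilonewtons = 409
  0.00593 meganewtons = 0.00593 × 10^3 kilonewtons = 5.93
  0.711 meganewtons = 0.711 × 10^3 kilonewtons = 711
Sum: 2.05 + 30.7 + 409 + 5.93 + 711 = 1158.68

1158.68 kilonewtons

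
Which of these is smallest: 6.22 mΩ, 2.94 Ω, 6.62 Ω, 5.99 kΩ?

6.22 mΩ = 0.00622 Ω
2.94 Ω = 2.94 Ω
6.62 Ω = 6.62 Ω
5.99 kΩ = 5990 Ω

6.22 mΩ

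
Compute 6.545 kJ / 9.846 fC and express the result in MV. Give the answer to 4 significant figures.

(6.545 × 10³) / (9.846 × 10⁻¹⁵) = 0.664737 × 10¹⁸ V

664700000000 MV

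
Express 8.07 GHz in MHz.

8070 MHz

giga = 1e9, mega = 1e6; factor is 1e3.
8.07 × 1e3 = 8070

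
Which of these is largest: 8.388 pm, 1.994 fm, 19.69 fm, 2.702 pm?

8.388 pm = 0.000000000008388 m
1.994 fm = 0.000000000000001994 m
19.69 fm = 0.00000000000001969 m
2.702 pm = 0.000000000002702 m

8.388 pm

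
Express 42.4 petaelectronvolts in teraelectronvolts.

42400 teraelectronvolts

peta = 10^15, tera = 10^12; factor is 10^3.
42.4 × 10^3 = 42400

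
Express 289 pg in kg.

pico = 1e-12, kilo = 1e3; factor is 1e-15.
289 × 1e-15 = 0.000000000000289

0.000000000000289 kg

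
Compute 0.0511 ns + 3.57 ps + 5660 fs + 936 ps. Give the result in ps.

In ps:
  0.0511 ns = 0.0511 × 10³ ps = 51.1
  3.57 ps → 3.57
  5660 fs = 5660 × 10⁻³ ps = 5.66
  936 ps → 936
Sum: 51.1 + 3.57 + 5.66 + 936 = 996.33

996.33 ps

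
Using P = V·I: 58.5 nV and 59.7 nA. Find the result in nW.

0.00000349245 nW

58.5e-9 × 59.7e-9 = 3492.45e-18 W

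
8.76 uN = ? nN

8760 nN

micro = 10⁻⁶, nano = 10⁻⁹; factor is 10³.
8.76 × 10³ = 8760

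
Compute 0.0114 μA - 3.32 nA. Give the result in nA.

In nA:
  0.0114 μA = 0.0114e3 nA = 11.4
  3.32 nA → 3.32
Difference: 11.4 - 3.32 = 8.08

8.08 nA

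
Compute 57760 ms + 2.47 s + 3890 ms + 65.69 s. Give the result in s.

129.81 s

In s:
  57760 ms = 57760 × 10^-3 s = 57.76
  2.47 s → 2.47
  3890 ms = 3890 × 10^-3 s = 3.89
  65.69 s → 65.69
Sum: 57.76 + 2.47 + 3.89 + 65.69 = 129.81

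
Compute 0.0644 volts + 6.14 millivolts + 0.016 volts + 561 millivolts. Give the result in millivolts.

647.54 millivolts

In millivolts:
  0.0644 volts = 0.0644 × 10^3 millivolts = 64.4
  6.14 millivolts → 6.14
  0.016 volts = 0.016 × 10^3 millivolts = 16
  561 millivolts → 561
Sum: 64.4 + 6.14 + 16 + 561 = 647.54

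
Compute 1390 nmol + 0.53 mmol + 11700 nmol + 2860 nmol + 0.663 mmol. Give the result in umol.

In umol:
  1390 nmol = 1390e-3 umol = 1.39
  0.53 mmol = 0.53e3 umol = 530
  11700 nmol = 11700e-3 umol = 11.7
  2860 nmol = 2860e-3 umol = 2.86
  0.663 mmol = 0.663e3 umol = 663
Sum: 1.39 + 530 + 11.7 + 2.86 + 663 = 1208.95

1208.95 umol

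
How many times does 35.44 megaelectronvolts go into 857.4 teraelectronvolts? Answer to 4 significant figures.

24190000

(857.4 × 10^12) / (35.44 × 10^6) = 24.193 × 10^6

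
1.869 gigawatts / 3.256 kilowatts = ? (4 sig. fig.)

574000

(1.869 × 10^9) / (3.256 × 10^3) = 0.57402 × 10^6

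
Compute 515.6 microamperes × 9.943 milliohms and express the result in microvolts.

5.1266108 microvolts

515.6e-6 × 9.943e-3 = 5126.6108e-9 V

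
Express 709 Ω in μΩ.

709000000 μΩ

(no prefix) = 1e0, micro = 1e-6; factor is 1e6.
709 × 1e6 = 709000000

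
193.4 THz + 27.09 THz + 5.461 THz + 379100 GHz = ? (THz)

605.051 THz

In THz:
  193.4 THz → 193.4
  27.09 THz → 27.09
  5.461 THz → 5.461
  379100 GHz = 379100 × 10^-3 THz = 379.1
Sum: 193.4 + 27.09 + 5.461 + 379.1 = 605.051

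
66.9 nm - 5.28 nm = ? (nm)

In nm:
  66.9 nm → 66.9
  5.28 nm → 5.28
Difference: 66.9 - 5.28 = 61.62

61.62 nm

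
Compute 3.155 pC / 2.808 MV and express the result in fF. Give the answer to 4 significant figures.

0.001124 fF

(3.155 × 10⁻¹²) / (2.808 × 10⁶) = 1.12358 × 10⁻¹⁸ F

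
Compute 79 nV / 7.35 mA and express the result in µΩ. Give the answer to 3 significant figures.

10.7 µΩ

(79e-9) / (7.35e-3) = 10.748e-6 Ω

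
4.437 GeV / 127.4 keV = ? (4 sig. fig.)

(4.437 × 10⁹) / (127.4 × 10³) = 0.034827 × 10⁶

34830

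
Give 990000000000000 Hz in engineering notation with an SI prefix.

= 990 × 10^12 Hz; 10^12 is tera.

990 THz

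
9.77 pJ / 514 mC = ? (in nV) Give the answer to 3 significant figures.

0.0190 nV

(9.77 × 10^-12) / (514 × 10^-3) = 0.019008 × 10^-9 V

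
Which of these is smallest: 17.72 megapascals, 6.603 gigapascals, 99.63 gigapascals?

17.72 megapascals = 17720000 pascals
6.603 gigapascals = 6603000000 pascals
99.63 gigapascals = 99630000000 pascals

17.72 megapascals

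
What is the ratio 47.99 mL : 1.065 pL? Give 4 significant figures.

45060000000

(47.99 × 10⁻³) / (1.065 × 10⁻¹²) = 45.061 × 10⁹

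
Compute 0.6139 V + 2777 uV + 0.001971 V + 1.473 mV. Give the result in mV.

In mV:
  0.6139 V = 0.6139 × 10^3 mV = 613.9
  2777 uV = 2777 × 10^-3 mV = 2.777
  0.001971 V = 0.001971 × 10^3 mV = 1.971
  1.473 mV → 1.473
Sum: 613.9 + 2.777 + 1.971 + 1.473 = 620.121

620.121 mV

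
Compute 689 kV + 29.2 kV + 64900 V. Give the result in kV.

783.1 kV

In kV:
  689 kV → 689
  29.2 kV → 29.2
  64900 V = 64900 × 10^-3 kV = 64.9
Sum: 689 + 29.2 + 64.9 = 783.1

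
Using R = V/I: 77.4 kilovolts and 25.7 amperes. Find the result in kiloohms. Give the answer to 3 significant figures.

(77.4e3) / (25.7) = 3.0117e3 Ω

3.01 kiloohms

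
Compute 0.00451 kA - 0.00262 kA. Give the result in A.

1.89 A

In A:
  0.00451 kA = 0.00451 × 10^3 A = 4.51
  0.00262 kA = 0.00262 × 10^3 A = 2.62
Difference: 4.51 - 2.62 = 1.89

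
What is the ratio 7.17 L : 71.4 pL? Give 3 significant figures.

(7.17) / (71.4e-12) = 0.1004e12

100000000000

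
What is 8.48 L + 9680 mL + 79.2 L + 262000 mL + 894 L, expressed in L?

In L:
  8.48 L → 8.48
  9680 mL = 9680e-3 L = 9.68
  79.2 L → 79.2
  262000 mL = 262000e-3 L = 262
  894 L → 894
Sum: 8.48 + 9.68 + 79.2 + 262 + 894 = 1253.36

1253.36 L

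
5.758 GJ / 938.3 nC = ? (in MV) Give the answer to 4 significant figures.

(5.758 × 10^9) / (938.3 × 10^-9) = 0.00613663 × 10^18 V

6137000000 MV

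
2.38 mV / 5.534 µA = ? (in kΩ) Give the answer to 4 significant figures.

(2.38 × 10⁻³) / (5.534 × 10⁻⁶) = 0.430069 × 10³ Ω

0.4301 kΩ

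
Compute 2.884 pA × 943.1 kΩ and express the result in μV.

2.884e-12 × 943.1e3 = 2719.9004e-9 V

2.7199004 μV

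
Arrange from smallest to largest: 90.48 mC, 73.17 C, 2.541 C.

90.48 mC = 0.09048 C
73.17 C = 73.17 C
2.541 C = 2.541 C

90.48 mC < 2.541 C < 73.17 C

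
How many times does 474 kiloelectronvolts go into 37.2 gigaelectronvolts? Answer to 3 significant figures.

(37.2e9) / (474e3) = 0.07848e6

78500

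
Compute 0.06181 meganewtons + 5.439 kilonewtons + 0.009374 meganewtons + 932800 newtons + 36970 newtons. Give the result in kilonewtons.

In kilonewtons:
  0.06181 meganewtons = 0.06181e3 kilonewtons = 61.81
  5.439 kilonewtons → 5.439
  0.009374 meganewtons = 0.009374e3 kilonewtons = 9.374
  932800 newtons = 932800e-3 kilonewtons = 932.8
  36970 newtons = 36970e-3 kilonewtons = 36.97
Sum: 61.81 + 5.439 + 9.374 + 932.8 + 36.97 = 1046.393

1046.393 kilonewtons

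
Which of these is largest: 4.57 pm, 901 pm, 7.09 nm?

4.57 pm = 0.00000000000457 m
901 pm = 0.000000000901 m
7.09 nm = 0.00000000709 m

7.09 nm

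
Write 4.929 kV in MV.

kilo = 10³, mega = 10⁶; factor is 10⁻³.
4.929 × 10⁻³ = 0.004929

0.004929 MV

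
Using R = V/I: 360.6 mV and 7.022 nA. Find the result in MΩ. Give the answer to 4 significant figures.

51.35 MΩ

(360.6 × 10⁻³) / (7.022 × 10⁻⁹) = 51.3529 × 10⁶ Ω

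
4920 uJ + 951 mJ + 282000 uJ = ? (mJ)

In mJ:
  4920 uJ = 4920e-3 mJ = 4.92
  951 mJ → 951
  282000 uJ = 282000e-3 mJ = 282
Sum: 4.92 + 951 + 282 = 1237.92

1237.92 mJ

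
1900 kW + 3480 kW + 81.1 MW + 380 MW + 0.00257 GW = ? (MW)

469.05 MW

In MW:
  1900 kW = 1900 × 10^-3 MW = 1.9
  3480 kW = 3480 × 10^-3 MW = 3.48
  81.1 MW → 81.1
  380 MW → 380
  0.00257 GW = 0.00257 × 10^3 MW = 2.57
Sum: 1.9 + 3.48 + 81.1 + 380 + 2.57 = 469.05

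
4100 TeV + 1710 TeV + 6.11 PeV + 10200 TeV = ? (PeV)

In PeV:
  4100 TeV = 4100 × 10^-3 PeV = 4.1
  1710 TeV = 1710 × 10^-3 PeV = 1.71
  6.11 PeV → 6.11
  10200 TeV = 10200 × 10^-3 PeV = 10.2
Sum: 4.1 + 1.71 + 6.11 + 10.2 = 22.12

22.12 PeV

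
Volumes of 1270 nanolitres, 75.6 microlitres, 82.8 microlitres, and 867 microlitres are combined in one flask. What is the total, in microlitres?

1026.67 microlitres

In microlitres:
  1270 nanolitres = 1270e-3 microlitres = 1.27
  75.6 microlitres → 75.6
  82.8 microlitres → 82.8
  867 microlitres → 867
Sum: 1.27 + 75.6 + 82.8 + 867 = 1026.67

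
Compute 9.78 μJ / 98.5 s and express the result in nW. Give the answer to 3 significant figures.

(9.78 × 10^-6) / (98.5) = 0.099289 × 10^-6 W

99.3 nW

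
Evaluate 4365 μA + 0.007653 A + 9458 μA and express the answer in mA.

In mA:
  4365 μA = 4365 × 10^-3 mA = 4.365
  0.007653 A = 0.007653 × 10^3 mA = 7.653
  9458 μA = 9458 × 10^-3 mA = 9.458
Sum: 4.365 + 7.653 + 9.458 = 21.476

21.476 mA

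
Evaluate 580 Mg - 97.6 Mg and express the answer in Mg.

In Mg:
  580 Mg → 580
  97.6 Mg → 97.6
Difference: 580 - 97.6 = 482.4

482.4 Mg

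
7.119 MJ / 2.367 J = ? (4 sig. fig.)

3008000

(7.119e6) / (2.367) = 3.0076e6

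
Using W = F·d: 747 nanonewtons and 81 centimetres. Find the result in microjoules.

747 × 10^-9 × 81 × 10^-2 = 60507 × 10^-11 J

0.60507 microjoules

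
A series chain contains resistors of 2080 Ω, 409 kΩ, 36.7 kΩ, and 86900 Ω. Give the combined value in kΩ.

In kΩ:
  2080 Ω = 2080 × 10⁻³ kΩ = 2.08
  409 kΩ → 409
  36.7 kΩ → 36.7
  86900 Ω = 86900 × 10⁻³ kΩ = 86.9
Sum: 2.08 + 409 + 36.7 + 86.9 = 534.68

534.68 kΩ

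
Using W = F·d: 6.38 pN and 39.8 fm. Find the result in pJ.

0.000000000000253924 pJ

6.38 × 10^-12 × 39.8 × 10^-15 = 253.924 × 10^-27 J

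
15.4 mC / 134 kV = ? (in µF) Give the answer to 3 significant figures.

(15.4 × 10⁻³) / (134 × 10³) = 0.11493 × 10⁻⁶ F

0.115 µF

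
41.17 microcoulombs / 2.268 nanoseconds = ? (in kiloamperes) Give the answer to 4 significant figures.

18.15 kiloamperes

(41.17 × 10⁻⁶) / (2.268 × 10⁻⁹) = 18.1526 × 10³ A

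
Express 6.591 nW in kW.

nano = 10⁻⁹, kilo = 10³; factor is 10⁻¹².
6.591 × 10⁻¹² = 0.000000000006591

0.000000000006591 kW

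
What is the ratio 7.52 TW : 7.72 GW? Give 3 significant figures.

974

(7.52e12) / (7.72e9) = 0.9741e3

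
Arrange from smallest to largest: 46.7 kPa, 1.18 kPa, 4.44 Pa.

4.44 Pa < 1.18 kPa < 46.7 kPa

46.7 kPa = 46700 Pa
1.18 kPa = 1180 Pa
4.44 Pa = 4.44 Pa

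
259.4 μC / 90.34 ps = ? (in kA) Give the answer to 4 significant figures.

2871 kA

(259.4e-6) / (90.34e-12) = 2.87137e6 A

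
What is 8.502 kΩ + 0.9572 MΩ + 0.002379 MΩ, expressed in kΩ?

968.081 kΩ

In kΩ:
  8.502 kΩ → 8.502
  0.9572 MΩ = 0.9572e3 kΩ = 957.2
  0.002379 MΩ = 0.002379e3 kΩ = 2.379
Sum: 8.502 + 957.2 + 2.379 = 968.081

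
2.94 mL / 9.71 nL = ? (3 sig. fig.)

(2.94 × 10^-3) / (9.71 × 10^-9) = 0.3028 × 10^6

303000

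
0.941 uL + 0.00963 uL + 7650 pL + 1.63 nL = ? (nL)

959.91 nL

In nL:
  0.941 uL = 0.941 × 10^3 nL = 941
  0.00963 uL = 0.00963 × 10^3 nL = 9.63
  7650 pL = 7650 × 10^-3 nL = 7.65
  1.63 nL → 1.63
Sum: 941 + 9.63 + 7.65 + 1.63 = 959.91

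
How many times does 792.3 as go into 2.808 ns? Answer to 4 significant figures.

3544000

(2.808 × 10⁻⁹) / (792.3 × 10⁻¹⁸) = 0.0035441 × 10⁹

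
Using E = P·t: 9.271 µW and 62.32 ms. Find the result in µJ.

9.271e-6 × 62.32e-3 = 577.76872e-9 J

0.57776872 µJ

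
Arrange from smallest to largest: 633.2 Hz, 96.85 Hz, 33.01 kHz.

96.85 Hz < 633.2 Hz < 33.01 kHz

633.2 Hz = 633.2 Hz
96.85 Hz = 96.85 Hz
33.01 kHz = 33010 Hz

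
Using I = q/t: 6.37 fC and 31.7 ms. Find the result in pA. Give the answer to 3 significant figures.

0.201 pA

(6.37 × 10^-15) / (31.7 × 10^-3) = 0.20095 × 10^-12 A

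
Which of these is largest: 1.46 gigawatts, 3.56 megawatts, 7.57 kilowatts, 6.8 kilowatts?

1.46 gigawatts

1.46 gigawatts = 1460000000 watts
3.56 megawatts = 3560000 watts
7.57 kilowatts = 7570 watts
6.8 kilowatts = 6800 watts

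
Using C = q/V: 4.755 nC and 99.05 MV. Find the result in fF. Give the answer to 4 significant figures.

0.04801 fF

(4.755 × 10⁻⁹) / (99.05 × 10⁶) = 0.0480061 × 10⁻¹⁵ F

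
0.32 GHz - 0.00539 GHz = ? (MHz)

314.61 MHz

In MHz:
  0.32 GHz = 0.32 × 10³ MHz = 320
  0.00539 GHz = 0.00539 × 10³ MHz = 5.39
Difference: 320 - 5.39 = 314.61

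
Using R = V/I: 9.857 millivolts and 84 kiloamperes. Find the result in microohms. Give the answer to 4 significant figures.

0.1173 microohms

(9.857 × 10^-3) / (84 × 10^3) = 0.117345 × 10^-6 Ω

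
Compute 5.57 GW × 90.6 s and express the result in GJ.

504.642 GJ

5.57e9 × 90.6 = 504.642e9 J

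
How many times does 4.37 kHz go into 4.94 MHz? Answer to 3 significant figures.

1130

(4.94 × 10^6) / (4.37 × 10^3) = 1.13 × 10^3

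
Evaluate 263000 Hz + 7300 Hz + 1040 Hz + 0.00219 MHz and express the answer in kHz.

In kHz:
  263000 Hz = 263000 × 10^-3 kHz = 263
  7300 Hz = 7300 × 10^-3 kHz = 7.3
  1040 Hz = 1040 × 10^-3 kHz = 1.04
  0.00219 MHz = 0.00219 × 10^3 kHz = 2.19
Sum: 263 + 7.3 + 1.04 + 2.19 = 273.53

273.53 kHz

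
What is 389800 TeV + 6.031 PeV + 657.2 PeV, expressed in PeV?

1053.031 PeV

In PeV:
  389800 TeV = 389800 × 10^-3 PeV = 389.8
  6.031 PeV → 6.031
  657.2 PeV → 657.2
Sum: 389.8 + 6.031 + 657.2 = 1053.031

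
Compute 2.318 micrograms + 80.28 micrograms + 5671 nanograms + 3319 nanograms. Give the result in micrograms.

91.588 micrograms

In micrograms:
  2.318 micrograms → 2.318
  80.28 micrograms → 80.28
  5671 nanograms = 5671 × 10⁻³ micrograms = 5.671
  3319 nanograms = 3319 × 10⁻³ micrograms = 3.319
Sum: 2.318 + 80.28 + 5.671 + 3.319 = 91.588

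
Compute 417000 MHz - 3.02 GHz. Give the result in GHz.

413.98 GHz

In GHz:
  417000 MHz = 417000e-3 GHz = 417
  3.02 GHz → 3.02
Difference: 417 - 3.02 = 413.98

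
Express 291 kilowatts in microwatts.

291000000000 microwatts

kilo = 10³, micro = 10⁻⁶; factor is 10⁹.
291 × 10⁹ = 291000000000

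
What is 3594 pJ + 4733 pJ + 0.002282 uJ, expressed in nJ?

In nJ:
  3594 pJ = 3594 × 10⁻³ nJ = 3.594
  4733 pJ = 4733 × 10⁻³ nJ = 4.733
  0.002282 uJ = 0.002282 × 10³ nJ = 2.282
Sum: 3.594 + 4.733 + 2.282 = 10.609

10.609 nJ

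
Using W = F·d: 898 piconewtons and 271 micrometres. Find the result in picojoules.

898e-12 × 271e-6 = 243358e-18 J

0.243358 picojoules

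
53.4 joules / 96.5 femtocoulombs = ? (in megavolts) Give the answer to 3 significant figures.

553000000 megavolts

(53.4) / (96.5 × 10^-15) = 0.55337 × 10^15 V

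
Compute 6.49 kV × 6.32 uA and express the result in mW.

41.0168 mW

6.49e3 × 6.32e-6 = 41.0168e-3 W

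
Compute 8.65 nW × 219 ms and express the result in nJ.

8.65e-9 × 219e-3 = 1894.35e-12 J

1.89435 nJ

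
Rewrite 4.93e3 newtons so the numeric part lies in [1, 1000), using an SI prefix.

4.93 kilonewtons

= 4.93e3 newtons; 1e3 is kilo.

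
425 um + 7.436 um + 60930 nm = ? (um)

In um:
  425 um → 425
  7.436 um → 7.436
  60930 nm = 60930 × 10^-3 um = 60.93
Sum: 425 + 7.436 + 60.93 = 493.366

493.366 um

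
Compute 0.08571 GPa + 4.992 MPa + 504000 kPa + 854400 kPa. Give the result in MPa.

1449.102 MPa

In MPa:
  0.08571 GPa = 0.08571 × 10^3 MPa = 85.71
  4.992 MPa → 4.992
  504000 kPa = 504000 × 10^-3 MPa = 504
  854400 kPa = 854400 × 10^-3 MPa = 854.4
Sum: 85.71 + 4.992 + 504 + 854.4 = 1449.102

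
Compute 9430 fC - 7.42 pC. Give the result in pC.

2.01 pC

In pC:
  9430 fC = 9430 × 10^-3 pC = 9.43
  7.42 pC → 7.42
Difference: 9.43 - 7.42 = 2.01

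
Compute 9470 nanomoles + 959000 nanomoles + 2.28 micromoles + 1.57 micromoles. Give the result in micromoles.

972.32 micromoles

In micromoles:
  9470 nanomoles = 9470 × 10^-3 micromoles = 9.47
  959000 nanomoles = 959000 × 10^-3 micromoles = 959
  2.28 micromoles → 2.28
  1.57 micromoles → 1.57
Sum: 9.47 + 959 + 2.28 + 1.57 = 972.32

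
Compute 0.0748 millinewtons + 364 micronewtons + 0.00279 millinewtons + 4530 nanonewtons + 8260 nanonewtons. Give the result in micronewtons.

In micronewtons:
  0.0748 millinewtons = 0.0748 × 10^3 micronewtons = 74.8
  364 micronewtons → 364
  0.00279 millinewtons = 0.00279 × 10^3 micronewtons = 2.79
  4530 nanonewtons = 4530 × 10^-3 micronewtons = 4.53
  8260 nanonewtons = 8260 × 10^-3 micronewtons = 8.26
Sum: 74.8 + 364 + 2.79 + 4.53 + 8.26 = 454.38

454.38 micronewtons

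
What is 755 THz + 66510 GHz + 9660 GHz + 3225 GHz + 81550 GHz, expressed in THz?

915.945 THz

In THz:
  755 THz → 755
  66510 GHz = 66510 × 10^-3 THz = 66.51
  9660 GHz = 9660 × 10^-3 THz = 9.66
  3225 GHz = 3225 × 10^-3 THz = 3.225
  81550 GHz = 81550 × 10^-3 THz = 81.55
Sum: 755 + 66.51 + 9.66 + 3.225 + 81.55 = 915.945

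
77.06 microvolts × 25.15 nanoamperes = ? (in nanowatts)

0.001938059 nanowatts

77.06 × 10⁻⁶ × 25.15 × 10⁻⁹ = 1938.059 × 10⁻¹⁵ W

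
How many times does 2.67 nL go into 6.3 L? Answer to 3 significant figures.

(6.3) / (2.67e-9) = 2.36e9

2360000000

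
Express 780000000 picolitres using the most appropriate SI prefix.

= 780e-6 litres; 1e-6 is micro.

780 microlitres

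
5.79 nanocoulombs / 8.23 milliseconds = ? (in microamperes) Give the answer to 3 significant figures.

(5.79e-9) / (8.23e-3) = 0.70352e-6 A

0.704 microamperes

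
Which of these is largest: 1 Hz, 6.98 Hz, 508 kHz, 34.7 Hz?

1 Hz = 1 Hz
6.98 Hz = 6.98 Hz
508 kHz = 508000 Hz
34.7 Hz = 34.7 Hz

508 kHz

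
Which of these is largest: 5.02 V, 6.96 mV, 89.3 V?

89.3 V

5.02 V = 5.02 V
6.96 mV = 0.00696 V
89.3 V = 89.3 V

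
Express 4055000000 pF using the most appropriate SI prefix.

= 4.055 × 10^-3 F; 10^-3 is milli.

4.055 mF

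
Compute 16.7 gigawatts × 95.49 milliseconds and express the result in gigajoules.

1.594683 gigajoules

16.7 × 10⁹ × 95.49 × 10⁻³ = 1594.683 × 10⁶ J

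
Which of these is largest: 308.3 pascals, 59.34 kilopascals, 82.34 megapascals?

308.3 pascals = 308.3 pascals
59.34 kilopascals = 59340 pascals
82.34 megapascals = 82340000 pascals

82.34 megapascals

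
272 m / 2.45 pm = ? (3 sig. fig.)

111000000000000

(272) / (2.45 × 10⁻¹²) = 111 × 10¹²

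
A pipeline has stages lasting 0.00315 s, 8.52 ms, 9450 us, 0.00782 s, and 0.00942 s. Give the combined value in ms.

38.36 ms

In ms:
  0.00315 s = 0.00315 × 10³ ms = 3.15
  8.52 ms → 8.52
  9450 us = 9450 × 10⁻³ ms = 9.45
  0.00782 s = 0.00782 × 10³ ms = 7.82
  0.00942 s = 0.00942 × 10³ ms = 9.42
Sum: 3.15 + 8.52 + 9.45 + 7.82 + 9.42 = 38.36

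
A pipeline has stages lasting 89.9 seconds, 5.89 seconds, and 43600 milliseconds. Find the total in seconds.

In seconds:
  89.9 seconds → 89.9
  5.89 seconds → 5.89
  43600 milliseconds = 43600e-3 seconds = 43.6
Sum: 89.9 + 5.89 + 43.6 = 139.39

139.39 seconds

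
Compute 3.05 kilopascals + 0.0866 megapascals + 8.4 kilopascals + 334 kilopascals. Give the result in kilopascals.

432.05 kilopascals

In kilopascals:
  3.05 kilopascals → 3.05
  0.0866 megapascals = 0.0866e3 kilopascals = 86.6
  8.4 kilopascals → 8.4
  334 kilopascals → 334
Sum: 3.05 + 86.6 + 8.4 + 334 = 432.05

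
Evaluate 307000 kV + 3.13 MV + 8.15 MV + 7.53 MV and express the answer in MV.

In MV:
  307000 kV = 307000 × 10^-3 MV = 307
  3.13 MV → 3.13
  8.15 MV → 8.15
  7.53 MV → 7.53
Sum: 307 + 3.13 + 8.15 + 7.53 = 325.81

325.81 MV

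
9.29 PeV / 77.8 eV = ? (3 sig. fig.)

(9.29 × 10¹⁵) / (77.8) = 0.1194 × 10¹⁵

119000000000000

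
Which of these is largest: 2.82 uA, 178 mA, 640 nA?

178 mA

2.82 uA = 0.00000282 A
178 mA = 0.178 A
640 nA = 0.00000064 A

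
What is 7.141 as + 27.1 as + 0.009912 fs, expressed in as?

44.153 as

In as:
  7.141 as → 7.141
  27.1 as → 27.1
  0.009912 fs = 0.009912e3 as = 9.912
Sum: 7.141 + 27.1 + 9.912 = 44.153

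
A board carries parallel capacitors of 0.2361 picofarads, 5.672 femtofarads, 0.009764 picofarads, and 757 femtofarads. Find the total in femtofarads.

In femtofarads:
  0.2361 picofarads = 0.2361 × 10^3 femtofarads = 236.1
  5.672 femtofarads → 5.672
  0.009764 picofarads = 0.009764 × 10^3 femtofarads = 9.764
  757 femtofarads → 757
Sum: 236.1 + 5.672 + 9.764 + 757 = 1008.536

1008.536 femtofarads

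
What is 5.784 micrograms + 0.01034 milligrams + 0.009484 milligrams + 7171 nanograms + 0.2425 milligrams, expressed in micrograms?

275.279 micrograms

In micrograms:
  5.784 micrograms → 5.784
  0.01034 milligrams = 0.01034 × 10^3 micrograms = 10.34
  0.009484 milligrams = 0.009484 × 10^3 micrograms = 9.484
  7171 nanograms = 7171 × 10^-3 micrograms = 7.171
  0.2425 milligrams = 0.2425 × 10^3 micrograms = 242.5
Sum: 5.784 + 10.34 + 9.484 + 7.171 + 242.5 = 275.279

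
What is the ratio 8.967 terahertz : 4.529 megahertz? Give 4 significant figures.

(8.967 × 10¹²) / (4.529 × 10⁶) = 1.9799 × 10⁶

1980000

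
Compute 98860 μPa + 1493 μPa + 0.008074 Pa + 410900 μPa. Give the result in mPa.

In mPa:
  98860 μPa = 98860e-3 mPa = 98.86
  1493 μPa = 1493e-3 mPa = 1.493
  0.008074 Pa = 0.008074e3 mPa = 8.074
  410900 μPa = 410900e-3 mPa = 410.9
Sum: 98.86 + 1.493 + 8.074 + 410.9 = 519.327

519.327 mPa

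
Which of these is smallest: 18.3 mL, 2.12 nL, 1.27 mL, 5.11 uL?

2.12 nL

18.3 mL = 0.0183 L
2.12 nL = 0.00000000212 L
1.27 mL = 0.00127 L
5.11 uL = 0.00000511 L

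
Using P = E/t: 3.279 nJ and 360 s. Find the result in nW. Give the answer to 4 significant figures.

0.009108 nW

(3.279 × 10⁻⁹) / (360) = 0.00910833 × 10⁻⁹ W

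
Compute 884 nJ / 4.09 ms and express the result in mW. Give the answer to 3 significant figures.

(884e-9) / (4.09e-3) = 216.14e-6 W

0.216 mW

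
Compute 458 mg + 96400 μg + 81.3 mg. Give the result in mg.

In mg:
  458 mg → 458
  96400 μg = 96400 × 10^-3 mg = 96.4
  81.3 mg → 81.3
Sum: 458 + 96.4 + 81.3 = 635.7

635.7 mg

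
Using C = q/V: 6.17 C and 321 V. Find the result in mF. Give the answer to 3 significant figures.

(6.17) / (321) = 0.019221 F

19.2 mF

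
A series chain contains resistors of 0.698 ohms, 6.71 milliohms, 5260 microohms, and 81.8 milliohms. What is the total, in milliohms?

In milliohms:
  0.698 ohms = 0.698 × 10^3 milliohms = 698
  6.71 milliohms → 6.71
  5260 microohms = 5260 × 10^-3 milliohms = 5.26
  81.8 milliohms → 81.8
Sum: 698 + 6.71 + 5.26 + 81.8 = 791.77

791.77 milliohms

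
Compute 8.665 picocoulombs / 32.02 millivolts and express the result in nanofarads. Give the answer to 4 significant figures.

(8.665 × 10⁻¹²) / (32.02 × 10⁻³) = 0.270612 × 10⁻⁹ F

0.2706 nanofarads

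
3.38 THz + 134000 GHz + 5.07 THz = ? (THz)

142.45 THz

In THz:
  3.38 THz → 3.38
  134000 GHz = 134000 × 10^-3 THz = 134
  5.07 THz → 5.07
Sum: 3.38 + 134 + 5.07 = 142.45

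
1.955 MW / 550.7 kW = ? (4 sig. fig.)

(1.955 × 10^6) / (550.7 × 10^3) = 0.00355 × 10^3

3.550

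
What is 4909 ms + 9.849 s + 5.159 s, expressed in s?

In s:
  4909 ms = 4909e-3 s = 4.909
  9.849 s → 9.849
  5.159 s → 5.159
Sum: 4.909 + 9.849 + 5.159 = 19.917

19.917 s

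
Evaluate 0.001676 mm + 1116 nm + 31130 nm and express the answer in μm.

In μm:
  0.001676 mm = 0.001676e3 μm = 1.676
  1116 nm = 1116e-3 μm = 1.116
  31130 nm = 31130e-3 μm = 31.13
Sum: 1.676 + 1.116 + 31.13 = 33.922

33.922 μm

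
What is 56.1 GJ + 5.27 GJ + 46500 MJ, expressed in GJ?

107.87 GJ

In GJ:
  56.1 GJ → 56.1
  5.27 GJ → 5.27
  46500 MJ = 46500e-3 GJ = 46.5
Sum: 56.1 + 5.27 + 46.5 = 107.87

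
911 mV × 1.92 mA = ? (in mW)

911 × 10^-3 × 1.92 × 10^-3 = 1749.12 × 10^-6 W

1.74912 mW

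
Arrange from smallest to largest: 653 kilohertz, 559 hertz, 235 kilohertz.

653 kilohertz = 653000 hertz
559 hertz = 559 hertz
235 kilohertz = 235000 hertz

559 hertz < 235 kilohertz < 653 kilohertz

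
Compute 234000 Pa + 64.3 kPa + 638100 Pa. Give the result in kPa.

In kPa:
  234000 Pa = 234000e-3 kPa = 234
  64.3 kPa → 64.3
  638100 Pa = 638100e-3 kPa = 638.1
Sum: 234 + 64.3 + 638.1 = 936.4

936.4 kPa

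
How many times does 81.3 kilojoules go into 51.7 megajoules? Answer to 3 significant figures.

(51.7 × 10^6) / (81.3 × 10^3) = 0.6359 × 10^3

636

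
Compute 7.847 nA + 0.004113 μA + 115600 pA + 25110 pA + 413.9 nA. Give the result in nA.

In nA:
  7.847 nA → 7.847
  0.004113 μA = 0.004113 × 10³ nA = 4.113
  115600 pA = 115600 × 10⁻³ nA = 115.6
  25110 pA = 25110 × 10⁻³ nA = 25.11
  413.9 nA → 413.9
Sum: 7.847 + 4.113 + 115.6 + 25.11 + 413.9 = 566.57

566.57 nA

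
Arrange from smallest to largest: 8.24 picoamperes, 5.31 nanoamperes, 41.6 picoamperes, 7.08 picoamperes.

8.24 picoamperes = 0.00000000000824 amperes
5.31 nanoamperes = 0.00000000531 amperes
41.6 picoamperes = 0.0000000000416 amperes
7.08 picoamperes = 0.00000000000708 amperes

7.08 picoamperes < 8.24 picoamperes < 41.6 picoamperes < 5.31 nanoamperes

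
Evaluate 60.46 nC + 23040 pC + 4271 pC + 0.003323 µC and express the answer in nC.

91.094 nC

In nC:
  60.46 nC → 60.46
  23040 pC = 23040 × 10^-3 nC = 23.04
  4271 pC = 4271 × 10^-3 nC = 4.271
  0.003323 µC = 0.003323 × 10^3 nC = 3.323
Sum: 60.46 + 23.04 + 4.271 + 3.323 = 91.094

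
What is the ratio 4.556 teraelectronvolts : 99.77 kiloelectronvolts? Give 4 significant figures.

45670000

(4.556 × 10¹²) / (99.77 × 10³) = 0.045665 × 10⁹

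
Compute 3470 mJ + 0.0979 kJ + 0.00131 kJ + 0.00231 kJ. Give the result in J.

104.99 J

In J:
  3470 mJ = 3470 × 10^-3 J = 3.47
  0.0979 kJ = 0.0979 × 10^3 J = 97.9
  0.00131 kJ = 0.00131 × 10^3 J = 1.31
  0.00231 kJ = 0.00231 × 10^3 J = 2.31
Sum: 3.47 + 97.9 + 1.31 + 2.31 = 104.99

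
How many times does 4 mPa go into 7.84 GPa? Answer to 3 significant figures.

(7.84e9) / (4e-3) = 1.96e12

1960000000000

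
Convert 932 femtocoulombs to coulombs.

femto = 1e-15, (no prefix) = 1e0; factor is 1e-15.
932 × 1e-15 = 0.000000000000932

0.000000000000932 coulombs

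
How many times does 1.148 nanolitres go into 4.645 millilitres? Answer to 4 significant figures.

(4.645e-3) / (1.148e-9) = 4.0462e6

4046000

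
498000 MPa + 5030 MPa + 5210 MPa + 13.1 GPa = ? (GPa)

521.34 GPa

In GPa:
  498000 MPa = 498000 × 10^-3 GPa = 498
  5030 MPa = 5030 × 10^-3 GPa = 5.03
  5210 MPa = 5210 × 10^-3 GPa = 5.21
  13.1 GPa → 13.1
Sum: 498 + 5.03 + 5.21 + 13.1 = 521.34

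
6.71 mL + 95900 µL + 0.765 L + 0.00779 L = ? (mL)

875.4 mL

In mL:
  6.71 mL → 6.71
  95900 µL = 95900e-3 mL = 95.9
  0.765 L = 0.765e3 mL = 765
  0.00779 L = 0.00779e3 mL = 7.79
Sum: 6.71 + 95.9 + 765 + 7.79 = 875.4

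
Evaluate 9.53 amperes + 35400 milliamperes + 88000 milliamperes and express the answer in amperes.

In amperes:
  9.53 amperes → 9.53
  35400 milliamperes = 35400e-3 amperes = 35.4
  88000 milliamperes = 88000e-3 amperes = 88
Sum: 9.53 + 35.4 + 88 = 132.93

132.93 amperes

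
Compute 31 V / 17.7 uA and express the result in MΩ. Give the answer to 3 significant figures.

(31) / (17.7 × 10⁻⁶) = 1.7514 × 10⁶ Ω

1.75 MΩ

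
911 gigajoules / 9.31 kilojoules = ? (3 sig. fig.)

(911 × 10⁹) / (9.31 × 10³) = 97.85 × 10⁶

97900000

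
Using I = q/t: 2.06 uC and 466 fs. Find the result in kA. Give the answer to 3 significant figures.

(2.06 × 10⁻⁶) / (466 × 10⁻¹⁵) = 0.0044206 × 10⁹ A

4420 kA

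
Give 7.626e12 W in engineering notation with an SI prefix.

= 7.626e12 W; 1e12 is tera.

7.626 TW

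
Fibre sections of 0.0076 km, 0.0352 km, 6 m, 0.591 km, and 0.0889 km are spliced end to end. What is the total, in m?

In m:
  0.0076 km = 0.0076 × 10³ m = 7.6
  0.0352 km = 0.0352 × 10³ m = 35.2
  6 m → 6
  0.591 km = 0.591 × 10³ m = 591
  0.0889 km = 0.0889 × 10³ m = 88.9
Sum: 7.6 + 35.2 + 6 + 591 + 88.9 = 728.7

728.7 m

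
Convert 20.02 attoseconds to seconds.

atto = 1e-18, (no prefix) = 1e0; factor is 1e-18.
20.02 × 1e-18 = 0.00000000000000002002

0.00000000000000002002 seconds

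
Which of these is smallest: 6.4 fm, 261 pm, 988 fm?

6.4 fm = 0.0000000000000064 m
261 pm = 0.000000000261 m
988 fm = 0.000000000000988 m

6.4 fm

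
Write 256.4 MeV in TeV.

0.0002564 TeV

mega = 10^6, tera = 10^12; factor is 10^-6.
256.4 × 10^-6 = 0.0002564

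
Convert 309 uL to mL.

micro = 10^-6, milli = 10^-3; factor is 10^-3.
309 × 10^-3 = 0.309

0.309 mL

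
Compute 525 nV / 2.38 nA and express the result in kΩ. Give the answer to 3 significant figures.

0.221 kΩ

(525 × 10^-9) / (2.38 × 10^-9) = 220.59 Ω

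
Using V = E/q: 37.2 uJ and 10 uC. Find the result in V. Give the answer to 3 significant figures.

3.72 V

(37.2 × 10⁻⁶) / (10 × 10⁻⁶) = 3.72 V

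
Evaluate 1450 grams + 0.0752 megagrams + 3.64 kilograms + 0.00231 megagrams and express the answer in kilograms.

82.6 kilograms

In kilograms:
  1450 grams = 1450 × 10⁻³ kilograms = 1.45
  0.0752 megagrams = 0.0752 × 10³ kilograms = 75.2
  3.64 kilograms → 3.64
  0.00231 megagrams = 0.00231 × 10³ kilograms = 2.31
Sum: 1.45 + 75.2 + 3.64 + 2.31 = 82.6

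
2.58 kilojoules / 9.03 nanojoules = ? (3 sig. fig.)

(2.58 × 10^3) / (9.03 × 10^-9) = 0.2857 × 10^12

286000000000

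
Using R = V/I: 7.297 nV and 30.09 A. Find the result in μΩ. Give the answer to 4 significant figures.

0.0002425 μΩ

(7.297 × 10⁻⁹) / (30.09) = 0.242506 × 10⁻⁹ Ω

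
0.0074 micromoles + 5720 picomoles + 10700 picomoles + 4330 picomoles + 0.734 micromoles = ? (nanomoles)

In nanomoles:
  0.0074 micromoles = 0.0074e3 nanomoles = 7.4
  5720 picomoles = 5720e-3 nanomoles = 5.72
  10700 picomoles = 10700e-3 nanomoles = 10.7
  4330 picomoles = 4330e-3 nanomoles = 4.33
  0.734 micromoles = 0.734e3 nanomoles = 734
Sum: 7.4 + 5.72 + 10.7 + 4.33 + 734 = 762.15

762.15 nanomoles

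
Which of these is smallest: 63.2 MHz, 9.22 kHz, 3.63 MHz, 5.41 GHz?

63.2 MHz = 63200000 Hz
9.22 kHz = 9220 Hz
3.63 MHz = 3630000 Hz
5.41 GHz = 5410000000 Hz

9.22 kHz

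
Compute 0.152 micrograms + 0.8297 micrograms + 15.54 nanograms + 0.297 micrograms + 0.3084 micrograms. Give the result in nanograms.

In nanograms:
  0.152 micrograms = 0.152e3 nanograms = 152
  0.8297 micrograms = 0.8297e3 nanograms = 829.7
  15.54 nanograms → 15.54
  0.297 micrograms = 0.297e3 nanograms = 297
  0.3084 micrograms = 0.3084e3 nanograms = 308.4
Sum: 152 + 829.7 + 15.54 + 297 + 308.4 = 1602.64

1602.64 nanograms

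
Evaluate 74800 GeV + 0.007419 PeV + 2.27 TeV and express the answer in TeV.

84.489 TeV

In TeV:
  74800 GeV = 74800 × 10^-3 TeV = 74.8
  0.007419 PeV = 0.007419 × 10^3 TeV = 7.419
  2.27 TeV → 2.27
Sum: 74.8 + 7.419 + 2.27 = 84.489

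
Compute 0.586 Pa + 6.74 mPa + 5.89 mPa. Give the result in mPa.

598.63 mPa

In mPa:
  0.586 Pa = 0.586 × 10³ mPa = 586
  6.74 mPa → 6.74
  5.89 mPa → 5.89
Sum: 586 + 6.74 + 5.89 = 598.63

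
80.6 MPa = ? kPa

80600 kPa

mega = 10^6, kilo = 10^3; factor is 10^3.
80.6 × 10^3 = 80600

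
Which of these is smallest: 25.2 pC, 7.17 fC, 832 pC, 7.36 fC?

25.2 pC = 0.0000000000252 C
7.17 fC = 0.00000000000000717 C
832 pC = 0.000000000832 C
7.36 fC = 0.00000000000000736 C

7.17 fC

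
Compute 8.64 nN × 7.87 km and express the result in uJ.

67.9968 uJ

8.64 × 10^-9 × 7.87 × 10^3 = 67.9968 × 10^-6 J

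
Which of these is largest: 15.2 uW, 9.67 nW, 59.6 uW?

15.2 uW = 0.0000152 W
9.67 nW = 0.00000000967 W
59.6 uW = 0.0000596 W

59.6 uW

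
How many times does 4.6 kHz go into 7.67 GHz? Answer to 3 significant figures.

(7.67 × 10⁹) / (4.6 × 10³) = 1.667 × 10⁶

1670000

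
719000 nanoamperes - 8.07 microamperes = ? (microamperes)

710.93 microamperes

In microamperes:
  719000 nanoamperes = 719000 × 10^-3 microamperes = 719
  8.07 microamperes → 8.07
Difference: 719 - 8.07 = 710.93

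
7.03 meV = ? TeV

milli = 10^-3, tera = 10^12; factor is 10^-15.
7.03 × 10^-15 = 0.00000000000000703

0.00000000000000703 TeV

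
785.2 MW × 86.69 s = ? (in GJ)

68.068988 GJ

785.2 × 10⁶ × 86.69 = 68068.988 × 10⁶ J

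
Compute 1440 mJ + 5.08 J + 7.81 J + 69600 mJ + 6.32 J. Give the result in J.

90.25 J

In J:
  1440 mJ = 1440 × 10⁻³ J = 1.44
  5.08 J → 5.08
  7.81 J → 7.81
  69600 mJ = 69600 × 10⁻³ J = 69.6
  6.32 J → 6.32
Sum: 1.44 + 5.08 + 7.81 + 69.6 + 6.32 = 90.25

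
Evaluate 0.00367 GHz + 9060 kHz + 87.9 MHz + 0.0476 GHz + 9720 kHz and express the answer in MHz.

157.95 MHz

In MHz:
  0.00367 GHz = 0.00367e3 MHz = 3.67
  9060 kHz = 9060e-3 MHz = 9.06
  87.9 MHz → 87.9
  0.0476 GHz = 0.0476e3 MHz = 47.6
  9720 kHz = 9720e-3 MHz = 9.72
Sum: 3.67 + 9.06 + 87.9 + 47.6 + 9.72 = 157.95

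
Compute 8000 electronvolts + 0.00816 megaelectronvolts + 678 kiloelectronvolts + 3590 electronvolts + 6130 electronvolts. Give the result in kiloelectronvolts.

703.88 kiloelectronvolts

In kiloelectronvolts:
  8000 electronvolts = 8000 × 10⁻³ kiloelectronvolts = 8
  0.00816 megaelectronvolts = 0.00816 × 10³ kiloelectronvolts = 8.16
  678 kiloelectronvolts → 678
  3590 electronvolts = 3590 × 10⁻³ kiloelectronvolts = 3.59
  6130 electronvolts = 6130 × 10⁻³ kiloelectronvolts = 6.13
Sum: 8 + 8.16 + 678 + 3.59 + 6.13 = 703.88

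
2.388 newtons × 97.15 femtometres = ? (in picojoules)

0.2319942 picojoules

2.388 × 97.15 × 10⁻¹⁵ = 231.9942 × 10⁻¹⁵ J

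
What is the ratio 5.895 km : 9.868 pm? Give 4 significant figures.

(5.895 × 10^3) / (9.868 × 10^-12) = 0.59739 × 10^15

597400000000000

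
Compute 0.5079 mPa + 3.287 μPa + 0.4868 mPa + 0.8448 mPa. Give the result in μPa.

1842.787 μPa

In μPa:
  0.5079 mPa = 0.5079 × 10^3 μPa = 507.9
  3.287 μPa → 3.287
  0.4868 mPa = 0.4868 × 10^3 μPa = 486.8
  0.8448 mPa = 0.8448 × 10^3 μPa = 844.8
Sum: 507.9 + 3.287 + 486.8 + 844.8 = 1842.787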